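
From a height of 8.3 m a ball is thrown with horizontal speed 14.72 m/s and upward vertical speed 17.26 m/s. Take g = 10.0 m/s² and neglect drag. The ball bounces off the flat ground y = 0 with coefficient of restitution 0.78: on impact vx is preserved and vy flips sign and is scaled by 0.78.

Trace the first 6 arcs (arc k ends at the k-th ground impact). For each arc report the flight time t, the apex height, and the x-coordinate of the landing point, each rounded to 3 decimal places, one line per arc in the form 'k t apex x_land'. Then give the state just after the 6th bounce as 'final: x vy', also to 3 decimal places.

1 3.880 23.195 57.111
2 3.360 14.112 106.571
3 2.621 8.586 145.149
4 2.044 5.224 175.240
5 1.594 3.178 198.711
6 1.244 1.934 217.018
final: 217.018 4.850

Arc 1: start y=8.300, vy=17.260 → t=3.880, apex=23.195, x_land=57.111, impact vy=-21.539
  bounce: vy ← 0.78·21.539 = 16.800
Arc 2: start y=0.000, vy=16.800 → t=3.360, apex=14.112, x_land=106.571, impact vy=-16.800
  bounce: vy ← 0.78·16.800 = 13.104
Arc 3: start y=0.000, vy=13.104 → t=2.621, apex=8.586, x_land=145.149, impact vy=-13.104
  bounce: vy ← 0.78·13.104 = 10.221
Arc 4: start y=0.000, vy=10.221 → t=2.044, apex=5.224, x_land=175.240, impact vy=-10.221
  bounce: vy ← 0.78·10.221 = 7.972
Arc 5: start y=0.000, vy=7.972 → t=1.594, apex=3.178, x_land=198.711, impact vy=-7.972
  bounce: vy ← 0.78·7.972 = 6.219
Arc 6: start y=0.000, vy=6.219 → t=1.244, apex=1.934, x_land=217.018, impact vy=-6.219
  bounce: vy ← 0.78·6.219 = 4.850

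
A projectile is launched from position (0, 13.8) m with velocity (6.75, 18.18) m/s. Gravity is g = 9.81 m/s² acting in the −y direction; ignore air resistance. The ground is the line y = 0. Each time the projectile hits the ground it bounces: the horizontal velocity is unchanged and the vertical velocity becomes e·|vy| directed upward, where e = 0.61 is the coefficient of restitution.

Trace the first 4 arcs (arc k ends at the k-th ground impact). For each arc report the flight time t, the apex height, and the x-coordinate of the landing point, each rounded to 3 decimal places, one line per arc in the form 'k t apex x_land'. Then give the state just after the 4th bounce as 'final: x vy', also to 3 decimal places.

Arc 1: start y=13.800, vy=18.180 → t=4.353, apex=30.646, x_land=29.381, impact vy=-24.521
  bounce: vy ← 0.61·24.521 = 14.958
Arc 2: start y=0.000, vy=14.958 → t=3.049, apex=11.403, x_land=49.965, impact vy=-14.958
  bounce: vy ← 0.61·14.958 = 9.124
Arc 3: start y=0.000, vy=9.124 → t=1.860, apex=4.243, x_land=62.521, impact vy=-9.124
  bounce: vy ← 0.61·9.124 = 5.566
Arc 4: start y=0.000, vy=5.566 → t=1.135, apex=1.579, x_land=70.181, impact vy=-5.566
  bounce: vy ← 0.61·5.566 = 3.395

1 4.353 30.646 29.381
2 3.049 11.403 49.965
3 1.860 4.243 62.521
4 1.135 1.579 70.181
final: 70.181 3.395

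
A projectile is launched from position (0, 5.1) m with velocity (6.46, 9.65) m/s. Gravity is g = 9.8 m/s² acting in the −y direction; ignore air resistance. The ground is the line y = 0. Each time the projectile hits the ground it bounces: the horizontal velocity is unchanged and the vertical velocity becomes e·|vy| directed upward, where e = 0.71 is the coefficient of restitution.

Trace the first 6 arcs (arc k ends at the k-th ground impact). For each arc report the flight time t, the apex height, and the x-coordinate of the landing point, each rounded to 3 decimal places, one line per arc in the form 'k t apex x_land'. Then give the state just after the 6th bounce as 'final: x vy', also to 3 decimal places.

Arc 1: start y=5.100, vy=9.650 → t=2.403, apex=9.851, x_land=15.521, impact vy=-13.895
  bounce: vy ← 0.71·13.895 = 9.866
Arc 2: start y=0.000, vy=9.866 → t=2.013, apex=4.966, x_land=28.527, impact vy=-9.866
  bounce: vy ← 0.71·9.866 = 7.005
Arc 3: start y=0.000, vy=7.005 → t=1.430, apex=2.503, x_land=37.762, impact vy=-7.005
  bounce: vy ← 0.71·7.005 = 4.973
Arc 4: start y=0.000, vy=4.973 → t=1.015, apex=1.262, x_land=44.319, impact vy=-4.973
  bounce: vy ← 0.71·4.973 = 3.531
Arc 5: start y=0.000, vy=3.531 → t=0.721, apex=0.636, x_land=48.974, impact vy=-3.531
  bounce: vy ← 0.71·3.531 = 2.507
Arc 6: start y=0.000, vy=2.507 → t=0.512, apex=0.321, x_land=52.279, impact vy=-2.507
  bounce: vy ← 0.71·2.507 = 1.780

1 2.403 9.851 15.521
2 2.013 4.966 28.527
3 1.430 2.503 37.762
4 1.015 1.262 44.319
5 0.721 0.636 48.974
6 0.512 0.321 52.279
final: 52.279 1.780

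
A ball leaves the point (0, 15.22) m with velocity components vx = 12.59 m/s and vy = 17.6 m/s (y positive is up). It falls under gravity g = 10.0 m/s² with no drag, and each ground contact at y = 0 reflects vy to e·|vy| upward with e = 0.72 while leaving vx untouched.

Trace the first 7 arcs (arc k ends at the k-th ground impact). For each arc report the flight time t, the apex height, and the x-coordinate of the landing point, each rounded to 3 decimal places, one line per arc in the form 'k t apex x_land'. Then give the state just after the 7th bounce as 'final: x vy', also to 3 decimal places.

1 4.238 30.708 53.359
2 3.569 15.919 98.288
3 2.569 8.252 130.638
4 1.850 4.278 153.929
5 1.332 2.218 170.699
6 0.959 1.150 182.773
7 0.691 0.596 191.466
final: 191.466 2.486

Arc 1: start y=15.220, vy=17.600 → t=4.238, apex=30.708, x_land=53.359, impact vy=-24.782
  bounce: vy ← 0.72·24.782 = 17.843
Arc 2: start y=0.000, vy=17.843 → t=3.569, apex=15.919, x_land=98.288, impact vy=-17.843
  bounce: vy ← 0.72·17.843 = 12.847
Arc 3: start y=0.000, vy=12.847 → t=2.569, apex=8.252, x_land=130.638, impact vy=-12.847
  bounce: vy ← 0.72·12.847 = 9.250
Arc 4: start y=0.000, vy=9.250 → t=1.850, apex=4.278, x_land=153.929, impact vy=-9.250
  bounce: vy ← 0.72·9.250 = 6.660
Arc 5: start y=0.000, vy=6.660 → t=1.332, apex=2.218, x_land=170.699, impact vy=-6.660
  bounce: vy ← 0.72·6.660 = 4.795
Arc 6: start y=0.000, vy=4.795 → t=0.959, apex=1.150, x_land=182.773, impact vy=-4.795
  bounce: vy ← 0.72·4.795 = 3.453
Arc 7: start y=0.000, vy=3.453 → t=0.691, apex=0.596, x_land=191.466, impact vy=-3.453
  bounce: vy ← 0.72·3.453 = 2.486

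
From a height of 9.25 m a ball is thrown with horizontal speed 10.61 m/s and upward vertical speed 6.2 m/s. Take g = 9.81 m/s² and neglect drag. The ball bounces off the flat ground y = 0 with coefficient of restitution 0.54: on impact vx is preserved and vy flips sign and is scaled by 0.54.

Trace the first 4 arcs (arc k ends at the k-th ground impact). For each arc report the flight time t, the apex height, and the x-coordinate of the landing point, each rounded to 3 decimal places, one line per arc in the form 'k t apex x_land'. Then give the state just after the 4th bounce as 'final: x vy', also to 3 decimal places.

1 2.144 11.209 22.745
2 1.633 3.269 40.067
3 0.882 0.953 49.421
4 0.476 0.278 54.473
final: 54.473 1.261

Arc 1: start y=9.250, vy=6.200 → t=2.144, apex=11.209, x_land=22.745, impact vy=-14.830
  bounce: vy ← 0.54·14.830 = 8.008
Arc 2: start y=0.000, vy=8.008 → t=1.633, apex=3.269, x_land=40.067, impact vy=-8.008
  bounce: vy ← 0.54·8.008 = 4.324
Arc 3: start y=0.000, vy=4.324 → t=0.882, apex=0.953, x_land=49.421, impact vy=-4.324
  bounce: vy ← 0.54·4.324 = 2.335
Arc 4: start y=0.000, vy=2.335 → t=0.476, apex=0.278, x_land=54.473, impact vy=-2.335
  bounce: vy ← 0.54·2.335 = 1.261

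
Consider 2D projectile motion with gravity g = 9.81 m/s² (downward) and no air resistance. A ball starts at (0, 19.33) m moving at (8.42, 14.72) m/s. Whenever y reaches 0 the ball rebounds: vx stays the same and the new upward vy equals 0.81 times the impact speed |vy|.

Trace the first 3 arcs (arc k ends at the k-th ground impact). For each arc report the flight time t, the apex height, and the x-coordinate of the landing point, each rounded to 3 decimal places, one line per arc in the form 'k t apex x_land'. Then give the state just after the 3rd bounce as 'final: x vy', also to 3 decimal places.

1 3.989 30.374 33.587
2 4.031 19.928 67.531
3 3.265 13.075 95.025
final: 95.025 12.973

Arc 1: start y=19.330, vy=14.720 → t=3.989, apex=30.374, x_land=33.587, impact vy=-24.412
  bounce: vy ← 0.81·24.412 = 19.774
Arc 2: start y=0.000, vy=19.774 → t=4.031, apex=19.928, x_land=67.531, impact vy=-19.774
  bounce: vy ← 0.81·19.774 = 16.017
Arc 3: start y=0.000, vy=16.017 → t=3.265, apex=13.075, x_land=95.025, impact vy=-16.017
  bounce: vy ← 0.81·16.017 = 12.973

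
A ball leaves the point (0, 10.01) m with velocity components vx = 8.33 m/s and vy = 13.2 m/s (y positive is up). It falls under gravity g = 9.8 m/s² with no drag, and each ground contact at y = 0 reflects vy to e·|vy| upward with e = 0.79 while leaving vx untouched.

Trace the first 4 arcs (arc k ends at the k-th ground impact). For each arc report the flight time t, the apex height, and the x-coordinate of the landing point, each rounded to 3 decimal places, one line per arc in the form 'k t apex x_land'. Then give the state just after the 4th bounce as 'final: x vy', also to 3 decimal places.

Arc 1: start y=10.010, vy=13.200 → t=3.311, apex=18.900, x_land=27.580, impact vy=-19.247
  bounce: vy ← 0.79·19.247 = 15.205
Arc 2: start y=0.000, vy=15.205 → t=3.103, apex=11.795, x_land=53.428, impact vy=-15.205
  bounce: vy ← 0.79·15.205 = 12.012
Arc 3: start y=0.000, vy=12.012 → t=2.451, apex=7.361, x_land=73.848, impact vy=-12.012
  bounce: vy ← 0.79·12.012 = 9.489
Arc 4: start y=0.000, vy=9.489 → t=1.937, apex=4.594, x_land=89.980, impact vy=-9.489
  bounce: vy ← 0.79·9.489 = 7.497

1 3.311 18.900 27.580
2 3.103 11.795 53.428
3 2.451 7.361 73.848
4 1.937 4.594 89.980
final: 89.980 7.497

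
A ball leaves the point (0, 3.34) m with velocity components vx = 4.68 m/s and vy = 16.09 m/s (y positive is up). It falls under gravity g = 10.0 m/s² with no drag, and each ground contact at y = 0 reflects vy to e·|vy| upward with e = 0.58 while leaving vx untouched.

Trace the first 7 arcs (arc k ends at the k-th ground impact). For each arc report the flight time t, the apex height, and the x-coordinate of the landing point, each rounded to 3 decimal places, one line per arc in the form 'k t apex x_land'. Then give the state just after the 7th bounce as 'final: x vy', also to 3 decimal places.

1 3.414 16.284 15.976
2 2.093 5.478 25.773
3 1.214 1.843 31.456
4 0.704 0.620 34.752
5 0.408 0.209 36.663
6 0.237 0.070 37.772
7 0.137 0.024 38.415
final: 38.415 0.398

Arc 1: start y=3.340, vy=16.090 → t=3.414, apex=16.284, x_land=15.976, impact vy=-18.047
  bounce: vy ← 0.58·18.047 = 10.467
Arc 2: start y=0.000, vy=10.467 → t=2.093, apex=5.478, x_land=25.773, impact vy=-10.467
  bounce: vy ← 0.58·10.467 = 6.071
Arc 3: start y=0.000, vy=6.071 → t=1.214, apex=1.843, x_land=31.456, impact vy=-6.071
  bounce: vy ← 0.58·6.071 = 3.521
Arc 4: start y=0.000, vy=3.521 → t=0.704, apex=0.620, x_land=34.752, impact vy=-3.521
  bounce: vy ← 0.58·3.521 = 2.042
Arc 5: start y=0.000, vy=2.042 → t=0.408, apex=0.209, x_land=36.663, impact vy=-2.042
  bounce: vy ← 0.58·2.042 = 1.185
Arc 6: start y=0.000, vy=1.185 → t=0.237, apex=0.070, x_land=37.772, impact vy=-1.185
  bounce: vy ← 0.58·1.185 = 0.687
Arc 7: start y=0.000, vy=0.687 → t=0.137, apex=0.024, x_land=38.415, impact vy=-0.687
  bounce: vy ← 0.58·0.687 = 0.398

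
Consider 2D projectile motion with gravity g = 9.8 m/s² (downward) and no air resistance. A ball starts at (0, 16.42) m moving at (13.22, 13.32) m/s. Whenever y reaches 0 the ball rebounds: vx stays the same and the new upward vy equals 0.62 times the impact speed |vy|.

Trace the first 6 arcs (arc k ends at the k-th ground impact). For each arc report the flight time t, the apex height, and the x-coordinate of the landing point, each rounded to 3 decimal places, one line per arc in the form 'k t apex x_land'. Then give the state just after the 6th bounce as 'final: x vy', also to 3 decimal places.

1 3.639 25.472 48.110
2 2.827 9.791 85.486
3 1.753 3.764 108.658
4 1.087 1.447 123.026
5 0.674 0.556 131.933
6 0.418 0.214 137.456
final: 137.456 1.269

Arc 1: start y=16.420, vy=13.320 → t=3.639, apex=25.472, x_land=48.110, impact vy=-22.344
  bounce: vy ← 0.62·22.344 = 13.853
Arc 2: start y=0.000, vy=13.853 → t=2.827, apex=9.791, x_land=85.486, impact vy=-13.853
  bounce: vy ← 0.62·13.853 = 8.589
Arc 3: start y=0.000, vy=8.589 → t=1.753, apex=3.764, x_land=108.658, impact vy=-8.589
  bounce: vy ← 0.62·8.589 = 5.325
Arc 4: start y=0.000, vy=5.325 → t=1.087, apex=1.447, x_land=123.026, impact vy=-5.325
  bounce: vy ← 0.62·5.325 = 3.302
Arc 5: start y=0.000, vy=3.302 → t=0.674, apex=0.556, x_land=131.933, impact vy=-3.302
  bounce: vy ← 0.62·3.302 = 2.047
Arc 6: start y=0.000, vy=2.047 → t=0.418, apex=0.214, x_land=137.456, impact vy=-2.047
  bounce: vy ← 0.62·2.047 = 1.269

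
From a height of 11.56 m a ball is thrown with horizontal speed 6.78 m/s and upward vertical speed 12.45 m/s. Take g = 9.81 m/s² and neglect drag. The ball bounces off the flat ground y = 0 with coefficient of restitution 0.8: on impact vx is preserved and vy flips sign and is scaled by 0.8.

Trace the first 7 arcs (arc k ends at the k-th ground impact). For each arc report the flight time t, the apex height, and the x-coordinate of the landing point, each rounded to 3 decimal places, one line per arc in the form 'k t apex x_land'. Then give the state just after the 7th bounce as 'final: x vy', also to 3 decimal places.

Arc 1: start y=11.560, vy=12.450 → t=3.261, apex=19.460, x_land=22.109, impact vy=-19.540
  bounce: vy ← 0.8·19.540 = 15.632
Arc 2: start y=0.000, vy=15.632 → t=3.187, apex=12.455, x_land=43.717, impact vy=-15.632
  bounce: vy ← 0.8·15.632 = 12.506
Arc 3: start y=0.000, vy=12.506 → t=2.550, apex=7.971, x_land=61.003, impact vy=-12.506
  bounce: vy ← 0.8·12.506 = 10.004
Arc 4: start y=0.000, vy=10.004 → t=2.040, apex=5.101, x_land=74.832, impact vy=-10.004
  bounce: vy ← 0.8·10.004 = 8.004
Arc 5: start y=0.000, vy=8.004 → t=1.632, apex=3.265, x_land=85.895, impact vy=-8.004
  bounce: vy ← 0.8·8.004 = 6.403
Arc 6: start y=0.000, vy=6.403 → t=1.305, apex=2.090, x_land=94.745, impact vy=-6.403
  bounce: vy ← 0.8·6.403 = 5.122
Arc 7: start y=0.000, vy=5.122 → t=1.044, apex=1.337, x_land=101.825, impact vy=-5.122
  bounce: vy ← 0.8·5.122 = 4.098

1 3.261 19.460 22.109
2 3.187 12.455 43.717
3 2.550 7.971 61.003
4 2.040 5.101 74.832
5 1.632 3.265 85.895
6 1.305 2.090 94.745
7 1.044 1.337 101.825
final: 101.825 4.098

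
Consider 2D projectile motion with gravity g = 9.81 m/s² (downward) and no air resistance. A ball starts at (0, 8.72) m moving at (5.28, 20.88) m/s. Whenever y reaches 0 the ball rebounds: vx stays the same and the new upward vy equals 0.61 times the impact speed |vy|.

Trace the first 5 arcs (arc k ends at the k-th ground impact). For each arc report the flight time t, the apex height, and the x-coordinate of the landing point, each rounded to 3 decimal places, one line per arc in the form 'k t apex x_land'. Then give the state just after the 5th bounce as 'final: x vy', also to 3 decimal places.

1 4.640 30.941 24.499
2 3.064 11.513 40.678
3 1.869 4.284 50.547
4 1.140 1.594 56.567
5 0.695 0.593 60.239
final: 60.239 2.081

Arc 1: start y=8.720, vy=20.880 → t=4.640, apex=30.941, x_land=24.499, impact vy=-24.639
  bounce: vy ← 0.61·24.639 = 15.030
Arc 2: start y=0.000, vy=15.030 → t=3.064, apex=11.513, x_land=40.678, impact vy=-15.030
  bounce: vy ← 0.61·15.030 = 9.168
Arc 3: start y=0.000, vy=9.168 → t=1.869, apex=4.284, x_land=50.547, impact vy=-9.168
  bounce: vy ← 0.61·9.168 = 5.592
Arc 4: start y=0.000, vy=5.592 → t=1.140, apex=1.594, x_land=56.567, impact vy=-5.592
  bounce: vy ← 0.61·5.592 = 3.411
Arc 5: start y=0.000, vy=3.411 → t=0.695, apex=0.593, x_land=60.239, impact vy=-3.411
  bounce: vy ← 0.61·3.411 = 2.081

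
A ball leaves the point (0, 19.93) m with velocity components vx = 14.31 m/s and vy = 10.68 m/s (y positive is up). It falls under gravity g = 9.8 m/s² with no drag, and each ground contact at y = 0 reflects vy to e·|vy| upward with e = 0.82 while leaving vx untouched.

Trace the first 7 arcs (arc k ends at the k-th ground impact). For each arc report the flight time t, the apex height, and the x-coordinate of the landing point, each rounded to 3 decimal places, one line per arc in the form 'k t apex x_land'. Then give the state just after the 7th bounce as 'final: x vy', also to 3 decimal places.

1 3.382 25.750 48.399
2 3.760 17.314 102.197
3 3.083 11.642 146.312
4 2.528 7.828 182.486
5 2.073 5.264 212.149
6 1.700 3.539 236.472
7 1.394 2.380 256.418
final: 256.418 5.600

Arc 1: start y=19.930, vy=10.680 → t=3.382, apex=25.750, x_land=48.399, impact vy=-22.465
  bounce: vy ← 0.82·22.465 = 18.422
Arc 2: start y=0.000, vy=18.422 → t=3.760, apex=17.314, x_land=102.197, impact vy=-18.422
  bounce: vy ← 0.82·18.422 = 15.106
Arc 3: start y=0.000, vy=15.106 → t=3.083, apex=11.642, x_land=146.312, impact vy=-15.106
  bounce: vy ← 0.82·15.106 = 12.387
Arc 4: start y=0.000, vy=12.387 → t=2.528, apex=7.828, x_land=182.486, impact vy=-12.387
  bounce: vy ← 0.82·12.387 = 10.157
Arc 5: start y=0.000, vy=10.157 → t=2.073, apex=5.264, x_land=212.149, impact vy=-10.157
  bounce: vy ← 0.82·10.157 = 8.329
Arc 6: start y=0.000, vy=8.329 → t=1.700, apex=3.539, x_land=236.472, impact vy=-8.329
  bounce: vy ← 0.82·8.329 = 6.830
Arc 7: start y=0.000, vy=6.830 → t=1.394, apex=2.380, x_land=256.418, impact vy=-6.830
  bounce: vy ← 0.82·6.830 = 5.600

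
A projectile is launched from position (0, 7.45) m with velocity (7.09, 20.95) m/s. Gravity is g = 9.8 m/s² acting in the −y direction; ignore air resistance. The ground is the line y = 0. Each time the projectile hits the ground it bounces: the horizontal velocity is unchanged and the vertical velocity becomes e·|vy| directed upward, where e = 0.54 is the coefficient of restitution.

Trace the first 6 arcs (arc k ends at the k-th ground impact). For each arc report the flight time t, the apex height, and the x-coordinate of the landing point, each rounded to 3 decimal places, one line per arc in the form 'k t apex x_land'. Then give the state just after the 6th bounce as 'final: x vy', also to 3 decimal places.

1 4.606 29.843 32.654
2 2.665 8.702 51.551
3 1.439 2.538 61.755
4 0.777 0.740 67.266
5 0.420 0.216 70.241
6 0.227 0.063 71.848
final: 71.848 0.600

Arc 1: start y=7.450, vy=20.950 → t=4.606, apex=29.843, x_land=32.654, impact vy=-24.185
  bounce: vy ← 0.54·24.185 = 13.060
Arc 2: start y=0.000, vy=13.060 → t=2.665, apex=8.702, x_land=51.551, impact vy=-13.060
  bounce: vy ← 0.54·13.060 = 7.052
Arc 3: start y=0.000, vy=7.052 → t=1.439, apex=2.538, x_land=61.755, impact vy=-7.052
  bounce: vy ← 0.54·7.052 = 3.808
Arc 4: start y=0.000, vy=3.808 → t=0.777, apex=0.740, x_land=67.266, impact vy=-3.808
  bounce: vy ← 0.54·3.808 = 2.056
Arc 5: start y=0.000, vy=2.056 → t=0.420, apex=0.216, x_land=70.241, impact vy=-2.056
  bounce: vy ← 0.54·2.056 = 1.110
Arc 6: start y=0.000, vy=1.110 → t=0.227, apex=0.063, x_land=71.848, impact vy=-1.110
  bounce: vy ← 0.54·1.110 = 0.600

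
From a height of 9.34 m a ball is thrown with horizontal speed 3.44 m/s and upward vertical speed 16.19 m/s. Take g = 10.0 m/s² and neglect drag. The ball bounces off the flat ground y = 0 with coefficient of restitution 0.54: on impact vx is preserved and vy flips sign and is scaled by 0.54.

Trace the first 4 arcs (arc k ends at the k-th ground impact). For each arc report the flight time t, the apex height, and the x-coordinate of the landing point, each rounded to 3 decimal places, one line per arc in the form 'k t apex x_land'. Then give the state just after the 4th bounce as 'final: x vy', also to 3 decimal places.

1 3.738 22.446 12.858
2 2.288 6.545 20.730
3 1.236 1.909 24.980
4 0.667 0.557 27.276
final: 27.276 1.802

Arc 1: start y=9.340, vy=16.190 → t=3.738, apex=22.446, x_land=12.858, impact vy=-21.188
  bounce: vy ← 0.54·21.188 = 11.441
Arc 2: start y=0.000, vy=11.441 → t=2.288, apex=6.545, x_land=20.730, impact vy=-11.441
  bounce: vy ← 0.54·11.441 = 6.178
Arc 3: start y=0.000, vy=6.178 → t=1.236, apex=1.909, x_land=24.980, impact vy=-6.178
  bounce: vy ← 0.54·6.178 = 3.336
Arc 4: start y=0.000, vy=3.336 → t=0.667, apex=0.557, x_land=27.276, impact vy=-3.336
  bounce: vy ← 0.54·3.336 = 1.802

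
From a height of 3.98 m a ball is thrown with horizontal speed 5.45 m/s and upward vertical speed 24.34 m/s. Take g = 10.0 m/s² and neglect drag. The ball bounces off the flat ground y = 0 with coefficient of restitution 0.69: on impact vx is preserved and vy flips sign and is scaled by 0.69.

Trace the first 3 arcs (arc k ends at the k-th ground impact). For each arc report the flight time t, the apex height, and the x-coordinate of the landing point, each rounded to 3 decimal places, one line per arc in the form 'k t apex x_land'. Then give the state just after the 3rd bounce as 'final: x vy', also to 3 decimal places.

1 5.026 33.602 27.394
2 3.577 15.998 46.891
3 2.468 7.617 60.344
final: 60.344 8.516

Arc 1: start y=3.980, vy=24.340 → t=5.026, apex=33.602, x_land=27.394, impact vy=-25.924
  bounce: vy ← 0.69·25.924 = 17.887
Arc 2: start y=0.000, vy=17.887 → t=3.577, apex=15.998, x_land=46.891, impact vy=-17.887
  bounce: vy ← 0.69·17.887 = 12.342
Arc 3: start y=0.000, vy=12.342 → t=2.468, apex=7.617, x_land=60.344, impact vy=-12.342
  bounce: vy ← 0.69·12.342 = 8.516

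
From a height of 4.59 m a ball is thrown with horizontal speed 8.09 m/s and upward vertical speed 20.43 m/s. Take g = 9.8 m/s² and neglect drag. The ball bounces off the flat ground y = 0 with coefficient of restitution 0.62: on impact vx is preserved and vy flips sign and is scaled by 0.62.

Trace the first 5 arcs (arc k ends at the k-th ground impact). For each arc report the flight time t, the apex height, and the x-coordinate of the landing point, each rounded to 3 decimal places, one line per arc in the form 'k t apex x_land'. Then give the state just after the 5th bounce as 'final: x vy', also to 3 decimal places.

1 4.383 25.885 35.459
2 2.850 9.950 58.516
3 1.767 3.825 72.811
4 1.096 1.470 81.674
5 0.679 0.565 87.169
final: 87.169 2.064

Arc 1: start y=4.590, vy=20.430 → t=4.383, apex=25.885, x_land=35.459, impact vy=-22.524
  bounce: vy ← 0.62·22.524 = 13.965
Arc 2: start y=0.000, vy=13.965 → t=2.850, apex=9.950, x_land=58.516, impact vy=-13.965
  bounce: vy ← 0.62·13.965 = 8.658
Arc 3: start y=0.000, vy=8.658 → t=1.767, apex=3.825, x_land=72.811, impact vy=-8.658
  bounce: vy ← 0.62·8.658 = 5.368
Arc 4: start y=0.000, vy=5.368 → t=1.096, apex=1.470, x_land=81.674, impact vy=-5.368
  bounce: vy ← 0.62·5.368 = 3.328
Arc 5: start y=0.000, vy=3.328 → t=0.679, apex=0.565, x_land=87.169, impact vy=-3.328
  bounce: vy ← 0.62·3.328 = 2.064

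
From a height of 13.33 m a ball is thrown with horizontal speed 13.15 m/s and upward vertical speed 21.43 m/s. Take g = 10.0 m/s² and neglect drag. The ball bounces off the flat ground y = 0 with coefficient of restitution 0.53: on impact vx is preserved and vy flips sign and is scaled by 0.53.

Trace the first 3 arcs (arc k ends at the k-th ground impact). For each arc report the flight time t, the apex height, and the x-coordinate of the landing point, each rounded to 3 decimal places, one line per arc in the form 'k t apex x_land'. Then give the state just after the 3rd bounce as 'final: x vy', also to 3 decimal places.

1 4.837 36.292 63.609
2 2.856 10.194 101.162
3 1.514 2.864 121.066
final: 121.066 4.011

Arc 1: start y=13.330, vy=21.430 → t=4.837, apex=36.292, x_land=63.609, impact vy=-26.942
  bounce: vy ← 0.53·26.942 = 14.279
Arc 2: start y=0.000, vy=14.279 → t=2.856, apex=10.194, x_land=101.162, impact vy=-14.279
  bounce: vy ← 0.53·14.279 = 7.568
Arc 3: start y=0.000, vy=7.568 → t=1.514, apex=2.864, x_land=121.066, impact vy=-7.568
  bounce: vy ← 0.53·7.568 = 4.011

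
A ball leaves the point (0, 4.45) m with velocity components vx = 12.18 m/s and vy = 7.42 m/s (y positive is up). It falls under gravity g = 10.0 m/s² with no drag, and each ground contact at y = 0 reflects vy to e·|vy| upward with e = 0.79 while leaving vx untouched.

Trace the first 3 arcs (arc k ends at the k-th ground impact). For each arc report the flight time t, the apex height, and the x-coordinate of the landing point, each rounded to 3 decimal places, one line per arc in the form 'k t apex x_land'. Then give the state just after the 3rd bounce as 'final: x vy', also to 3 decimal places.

1 1.942 7.203 23.656
2 1.896 4.495 46.754
3 1.498 2.806 65.001
final: 65.001 5.918

Arc 1: start y=4.450, vy=7.420 → t=1.942, apex=7.203, x_land=23.656, impact vy=-12.002
  bounce: vy ← 0.79·12.002 = 9.482
Arc 2: start y=0.000, vy=9.482 → t=1.896, apex=4.495, x_land=46.754, impact vy=-9.482
  bounce: vy ← 0.79·9.482 = 7.491
Arc 3: start y=0.000, vy=7.491 → t=1.498, apex=2.806, x_land=65.001, impact vy=-7.491
  bounce: vy ← 0.79·7.491 = 5.918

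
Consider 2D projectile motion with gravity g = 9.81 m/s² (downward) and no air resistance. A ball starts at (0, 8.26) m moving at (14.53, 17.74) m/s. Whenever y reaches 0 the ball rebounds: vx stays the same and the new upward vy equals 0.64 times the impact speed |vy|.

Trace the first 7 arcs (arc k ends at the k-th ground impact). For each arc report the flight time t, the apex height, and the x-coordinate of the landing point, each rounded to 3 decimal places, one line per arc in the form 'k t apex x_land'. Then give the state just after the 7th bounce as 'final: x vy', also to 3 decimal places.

1 4.034 24.300 58.616
2 2.849 9.953 100.012
3 1.823 4.077 126.506
4 1.167 1.670 143.462
5 0.747 0.684 154.314
6 0.478 0.280 161.259
7 0.306 0.115 165.704
final: 165.704 0.960

Arc 1: start y=8.260, vy=17.740 → t=4.034, apex=24.300, x_land=58.616, impact vy=-21.835
  bounce: vy ← 0.64·21.835 = 13.974
Arc 2: start y=0.000, vy=13.974 → t=2.849, apex=9.953, x_land=100.012, impact vy=-13.974
  bounce: vy ← 0.64·13.974 = 8.944
Arc 3: start y=0.000, vy=8.944 → t=1.823, apex=4.077, x_land=126.506, impact vy=-8.944
  bounce: vy ← 0.64·8.944 = 5.724
Arc 4: start y=0.000, vy=5.724 → t=1.167, apex=1.670, x_land=143.462, impact vy=-5.724
  bounce: vy ← 0.64·5.724 = 3.663
Arc 5: start y=0.000, vy=3.663 → t=0.747, apex=0.684, x_land=154.314, impact vy=-3.663
  bounce: vy ← 0.64·3.663 = 2.345
Arc 6: start y=0.000, vy=2.345 → t=0.478, apex=0.280, x_land=161.259, impact vy=-2.345
  bounce: vy ← 0.64·2.345 = 1.500
Arc 7: start y=0.000, vy=1.500 → t=0.306, apex=0.115, x_land=165.704, impact vy=-1.500
  bounce: vy ← 0.64·1.500 = 0.960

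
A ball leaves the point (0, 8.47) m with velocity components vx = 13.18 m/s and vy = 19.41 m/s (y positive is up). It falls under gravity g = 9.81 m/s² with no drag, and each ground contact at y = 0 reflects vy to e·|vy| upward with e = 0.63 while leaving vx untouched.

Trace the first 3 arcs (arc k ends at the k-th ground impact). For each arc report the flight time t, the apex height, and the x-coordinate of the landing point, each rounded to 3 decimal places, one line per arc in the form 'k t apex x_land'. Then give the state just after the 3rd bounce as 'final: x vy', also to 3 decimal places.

1 4.354 27.672 57.383
2 2.993 10.983 96.828
3 1.885 4.359 121.678
final: 121.678 5.826

Arc 1: start y=8.470, vy=19.410 → t=4.354, apex=27.672, x_land=57.383, impact vy=-23.301
  bounce: vy ← 0.63·23.301 = 14.680
Arc 2: start y=0.000, vy=14.680 → t=2.993, apex=10.983, x_land=96.828, impact vy=-14.680
  bounce: vy ← 0.63·14.680 = 9.248
Arc 3: start y=0.000, vy=9.248 → t=1.885, apex=4.359, x_land=121.678, impact vy=-9.248
  bounce: vy ← 0.63·9.248 = 5.826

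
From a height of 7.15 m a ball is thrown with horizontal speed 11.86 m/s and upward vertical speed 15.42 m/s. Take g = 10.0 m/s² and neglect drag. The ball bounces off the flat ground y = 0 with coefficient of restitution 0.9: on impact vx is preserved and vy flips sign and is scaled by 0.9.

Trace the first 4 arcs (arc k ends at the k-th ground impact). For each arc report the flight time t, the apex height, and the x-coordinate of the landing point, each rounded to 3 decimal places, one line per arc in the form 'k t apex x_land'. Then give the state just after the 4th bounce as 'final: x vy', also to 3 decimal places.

Arc 1: start y=7.150, vy=15.420 → t=3.493, apex=19.039, x_land=41.431, impact vy=-19.513
  bounce: vy ← 0.9·19.513 = 17.562
Arc 2: start y=0.000, vy=17.562 → t=3.512, apex=15.421, x_land=83.089, impact vy=-17.562
  bounce: vy ← 0.9·17.562 = 15.806
Arc 3: start y=0.000, vy=15.806 → t=3.161, apex=12.491, x_land=120.580, impact vy=-15.806
  bounce: vy ← 0.9·15.806 = 14.225
Arc 4: start y=0.000, vy=14.225 → t=2.845, apex=10.118, x_land=154.323, impact vy=-14.225
  bounce: vy ← 0.9·14.225 = 12.803

1 3.493 19.039 41.431
2 3.512 15.421 83.089
3 3.161 12.491 120.580
4 2.845 10.118 154.323
final: 154.323 12.803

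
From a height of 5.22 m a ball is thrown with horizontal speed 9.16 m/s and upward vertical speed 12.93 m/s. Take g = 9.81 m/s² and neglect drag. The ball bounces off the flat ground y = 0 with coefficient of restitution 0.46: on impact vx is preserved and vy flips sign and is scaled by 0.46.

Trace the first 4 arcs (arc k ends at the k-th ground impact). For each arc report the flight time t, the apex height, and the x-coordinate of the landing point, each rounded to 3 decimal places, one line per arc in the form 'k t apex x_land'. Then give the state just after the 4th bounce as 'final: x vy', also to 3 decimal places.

1 2.992 13.741 27.405
2 1.540 2.908 41.510
3 0.708 0.615 47.998
4 0.326 0.130 50.983
final: 50.983 0.735

Arc 1: start y=5.220, vy=12.930 → t=2.992, apex=13.741, x_land=27.405, impact vy=-16.420
  bounce: vy ← 0.46·16.420 = 7.553
Arc 2: start y=0.000, vy=7.553 → t=1.540, apex=2.908, x_land=41.510, impact vy=-7.553
  bounce: vy ← 0.46·7.553 = 3.474
Arc 3: start y=0.000, vy=3.474 → t=0.708, apex=0.615, x_land=47.998, impact vy=-3.474
  bounce: vy ← 0.46·3.474 = 1.598
Arc 4: start y=0.000, vy=1.598 → t=0.326, apex=0.130, x_land=50.983, impact vy=-1.598
  bounce: vy ← 0.46·1.598 = 0.735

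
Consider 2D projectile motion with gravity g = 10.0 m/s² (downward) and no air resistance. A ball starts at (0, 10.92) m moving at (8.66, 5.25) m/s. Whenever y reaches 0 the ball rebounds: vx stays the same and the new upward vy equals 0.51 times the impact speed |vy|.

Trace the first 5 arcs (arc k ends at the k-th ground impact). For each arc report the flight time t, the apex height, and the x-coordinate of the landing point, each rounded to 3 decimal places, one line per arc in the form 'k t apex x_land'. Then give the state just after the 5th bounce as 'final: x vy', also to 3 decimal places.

Arc 1: start y=10.920, vy=5.250 → t=2.093, apex=12.298, x_land=18.128, impact vy=-15.683
  bounce: vy ← 0.51·15.683 = 7.998
Arc 2: start y=0.000, vy=7.998 → t=1.600, apex=3.199, x_land=31.981, impact vy=-7.998
  bounce: vy ← 0.51·7.998 = 4.079
Arc 3: start y=0.000, vy=4.079 → t=0.816, apex=0.832, x_land=39.047, impact vy=-4.079
  bounce: vy ← 0.51·4.079 = 2.080
Arc 4: start y=0.000, vy=2.080 → t=0.416, apex=0.216, x_land=42.650, impact vy=-2.080
  bounce: vy ← 0.51·2.080 = 1.061
Arc 5: start y=0.000, vy=1.061 → t=0.212, apex=0.056, x_land=44.487, impact vy=-1.061
  bounce: vy ← 0.51·1.061 = 0.541

1 2.093 12.298 18.128
2 1.600 3.199 31.981
3 0.816 0.832 39.047
4 0.416 0.216 42.650
5 0.212 0.056 44.487
final: 44.487 0.541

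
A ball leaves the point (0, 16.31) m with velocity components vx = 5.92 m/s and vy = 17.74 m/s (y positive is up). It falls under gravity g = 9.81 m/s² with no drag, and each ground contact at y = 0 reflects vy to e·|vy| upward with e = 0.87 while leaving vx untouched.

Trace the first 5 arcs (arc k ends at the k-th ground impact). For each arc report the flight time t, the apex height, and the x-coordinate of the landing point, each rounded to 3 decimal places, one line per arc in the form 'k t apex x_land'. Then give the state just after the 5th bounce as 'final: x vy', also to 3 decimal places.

Arc 1: start y=16.310, vy=17.740 → t=4.376, apex=32.350, x_land=25.909, impact vy=-25.193
  bounce: vy ← 0.87·25.193 = 21.918
Arc 2: start y=0.000, vy=21.918 → t=4.469, apex=24.486, x_land=52.363, impact vy=-21.918
  bounce: vy ← 0.87·21.918 = 19.069
Arc 3: start y=0.000, vy=19.069 → t=3.888, apex=18.533, x_land=75.378, impact vy=-19.069
  bounce: vy ← 0.87·19.069 = 16.590
Arc 4: start y=0.000, vy=16.590 → t=3.382, apex=14.028, x_land=95.401, impact vy=-16.590
  bounce: vy ← 0.87·16.590 = 14.433
Arc 5: start y=0.000, vy=14.433 → t=2.943, apex=10.618, x_land=112.821, impact vy=-14.433
  bounce: vy ← 0.87·14.433 = 12.557

1 4.376 32.350 25.909
2 4.469 24.486 52.363
3 3.888 18.533 75.378
4 3.382 14.028 95.401
5 2.943 10.618 112.821
final: 112.821 12.557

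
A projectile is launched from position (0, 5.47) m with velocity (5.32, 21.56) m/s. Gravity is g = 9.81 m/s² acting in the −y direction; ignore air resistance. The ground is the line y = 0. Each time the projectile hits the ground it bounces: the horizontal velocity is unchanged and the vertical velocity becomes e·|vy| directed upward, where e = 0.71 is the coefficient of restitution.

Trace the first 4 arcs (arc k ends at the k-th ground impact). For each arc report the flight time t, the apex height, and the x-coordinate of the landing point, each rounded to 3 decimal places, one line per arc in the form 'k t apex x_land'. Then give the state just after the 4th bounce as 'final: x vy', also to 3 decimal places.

1 4.636 29.162 24.664
2 3.462 14.700 43.084
3 2.458 7.411 56.162
4 1.745 3.736 65.447
final: 65.447 6.078

Arc 1: start y=5.470, vy=21.560 → t=4.636, apex=29.162, x_land=24.664, impact vy=-23.920
  bounce: vy ← 0.71·23.920 = 16.983
Arc 2: start y=0.000, vy=16.983 → t=3.462, apex=14.700, x_land=43.084, impact vy=-16.983
  bounce: vy ← 0.71·16.983 = 12.058
Arc 3: start y=0.000, vy=12.058 → t=2.458, apex=7.411, x_land=56.162, impact vy=-12.058
  bounce: vy ← 0.71·12.058 = 8.561
Arc 4: start y=0.000, vy=8.561 → t=1.745, apex=3.736, x_land=65.447, impact vy=-8.561
  bounce: vy ← 0.71·8.561 = 6.078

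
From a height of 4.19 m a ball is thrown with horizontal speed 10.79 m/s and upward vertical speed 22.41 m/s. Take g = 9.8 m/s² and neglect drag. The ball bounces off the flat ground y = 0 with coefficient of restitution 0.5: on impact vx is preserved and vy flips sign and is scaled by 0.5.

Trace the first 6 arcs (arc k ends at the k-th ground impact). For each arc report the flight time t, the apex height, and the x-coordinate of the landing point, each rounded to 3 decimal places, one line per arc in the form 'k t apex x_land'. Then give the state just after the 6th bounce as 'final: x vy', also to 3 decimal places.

1 4.753 29.813 51.289
2 2.467 7.453 77.904
3 1.233 1.863 91.211
4 0.617 0.466 97.865
5 0.308 0.116 101.192
6 0.154 0.029 102.855
final: 102.855 0.378

Arc 1: start y=4.190, vy=22.410 → t=4.753, apex=29.813, x_land=51.289, impact vy=-24.173
  bounce: vy ← 0.5·24.173 = 12.086
Arc 2: start y=0.000, vy=12.086 → t=2.467, apex=7.453, x_land=77.904, impact vy=-12.086
  bounce: vy ← 0.5·12.086 = 6.043
Arc 3: start y=0.000, vy=6.043 → t=1.233, apex=1.863, x_land=91.211, impact vy=-6.043
  bounce: vy ← 0.5·6.043 = 3.022
Arc 4: start y=0.000, vy=3.022 → t=0.617, apex=0.466, x_land=97.865, impact vy=-3.022
  bounce: vy ← 0.5·3.022 = 1.511
Arc 5: start y=0.000, vy=1.511 → t=0.308, apex=0.116, x_land=101.192, impact vy=-1.511
  bounce: vy ← 0.5·1.511 = 0.755
Arc 6: start y=0.000, vy=0.755 → t=0.154, apex=0.029, x_land=102.855, impact vy=-0.755
  bounce: vy ← 0.5·0.755 = 0.378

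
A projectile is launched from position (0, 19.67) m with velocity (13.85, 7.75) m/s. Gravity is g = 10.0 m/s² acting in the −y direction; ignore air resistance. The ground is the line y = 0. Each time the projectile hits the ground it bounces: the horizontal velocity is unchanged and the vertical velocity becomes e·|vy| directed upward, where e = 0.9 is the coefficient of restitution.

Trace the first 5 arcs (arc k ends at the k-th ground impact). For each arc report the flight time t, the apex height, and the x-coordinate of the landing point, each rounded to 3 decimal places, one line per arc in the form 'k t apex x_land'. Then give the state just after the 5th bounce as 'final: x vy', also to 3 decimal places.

1 2.904 22.673 40.227
2 3.833 18.365 93.314
3 3.450 14.876 141.093
4 3.105 12.049 184.094
5 2.794 9.760 222.795
final: 222.795 12.574

Arc 1: start y=19.670, vy=7.750 → t=2.904, apex=22.673, x_land=40.227, impact vy=-21.295
  bounce: vy ← 0.9·21.295 = 19.165
Arc 2: start y=0.000, vy=19.165 → t=3.833, apex=18.365, x_land=93.314, impact vy=-19.165
  bounce: vy ← 0.9·19.165 = 17.249
Arc 3: start y=0.000, vy=17.249 → t=3.450, apex=14.876, x_land=141.093, impact vy=-17.249
  bounce: vy ← 0.9·17.249 = 15.524
Arc 4: start y=0.000, vy=15.524 → t=3.105, apex=12.049, x_land=184.094, impact vy=-15.524
  bounce: vy ← 0.9·15.524 = 13.971
Arc 5: start y=0.000, vy=13.971 → t=2.794, apex=9.760, x_land=222.795, impact vy=-13.971
  bounce: vy ← 0.9·13.971 = 12.574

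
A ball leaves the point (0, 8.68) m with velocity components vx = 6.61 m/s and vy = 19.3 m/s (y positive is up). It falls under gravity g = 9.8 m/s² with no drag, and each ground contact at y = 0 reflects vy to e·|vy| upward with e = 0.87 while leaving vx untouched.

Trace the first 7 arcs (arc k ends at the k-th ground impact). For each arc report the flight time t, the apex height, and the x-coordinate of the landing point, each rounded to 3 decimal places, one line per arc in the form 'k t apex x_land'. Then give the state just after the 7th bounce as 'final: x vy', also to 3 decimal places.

1 4.346 27.685 28.729
2 4.136 20.954 56.068
3 3.598 15.860 79.852
4 3.130 12.005 100.544
5 2.724 9.086 118.547
6 2.369 6.878 134.209
7 2.061 5.206 147.835
final: 147.835 8.788

Arc 1: start y=8.680, vy=19.300 → t=4.346, apex=27.685, x_land=28.729, impact vy=-23.294
  bounce: vy ← 0.87·23.294 = 20.266
Arc 2: start y=0.000, vy=20.266 → t=4.136, apex=20.954, x_land=56.068, impact vy=-20.266
  bounce: vy ← 0.87·20.266 = 17.631
Arc 3: start y=0.000, vy=17.631 → t=3.598, apex=15.860, x_land=79.852, impact vy=-17.631
  bounce: vy ← 0.87·17.631 = 15.339
Arc 4: start y=0.000, vy=15.339 → t=3.130, apex=12.005, x_land=100.544, impact vy=-15.339
  bounce: vy ← 0.87·15.339 = 13.345
Arc 5: start y=0.000, vy=13.345 → t=2.724, apex=9.086, x_land=118.547, impact vy=-13.345
  bounce: vy ← 0.87·13.345 = 11.610
Arc 6: start y=0.000, vy=11.610 → t=2.369, apex=6.878, x_land=134.209, impact vy=-11.610
  bounce: vy ← 0.87·11.610 = 10.101
Arc 7: start y=0.000, vy=10.101 → t=2.061, apex=5.206, x_land=147.835, impact vy=-10.101
  bounce: vy ← 0.87·10.101 = 8.788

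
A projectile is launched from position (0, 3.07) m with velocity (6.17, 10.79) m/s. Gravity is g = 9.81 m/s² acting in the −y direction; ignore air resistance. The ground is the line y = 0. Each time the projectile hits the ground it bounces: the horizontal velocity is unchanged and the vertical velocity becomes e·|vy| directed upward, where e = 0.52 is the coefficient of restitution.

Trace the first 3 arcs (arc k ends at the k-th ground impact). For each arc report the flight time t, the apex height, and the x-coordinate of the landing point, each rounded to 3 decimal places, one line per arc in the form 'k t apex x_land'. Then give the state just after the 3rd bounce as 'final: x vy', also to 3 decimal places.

Arc 1: start y=3.070, vy=10.790 → t=2.455, apex=9.004, x_land=15.146, impact vy=-13.291
  bounce: vy ← 0.52·13.291 = 6.911
Arc 2: start y=0.000, vy=6.911 → t=1.409, apex=2.435, x_land=23.840, impact vy=-6.911
  bounce: vy ← 0.52·6.911 = 3.594
Arc 3: start y=0.000, vy=3.594 → t=0.733, apex=0.658, x_land=28.361, impact vy=-3.594
  bounce: vy ← 0.52·3.594 = 1.869

1 2.455 9.004 15.146
2 1.409 2.435 23.840
3 0.733 0.658 28.361
final: 28.361 1.869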